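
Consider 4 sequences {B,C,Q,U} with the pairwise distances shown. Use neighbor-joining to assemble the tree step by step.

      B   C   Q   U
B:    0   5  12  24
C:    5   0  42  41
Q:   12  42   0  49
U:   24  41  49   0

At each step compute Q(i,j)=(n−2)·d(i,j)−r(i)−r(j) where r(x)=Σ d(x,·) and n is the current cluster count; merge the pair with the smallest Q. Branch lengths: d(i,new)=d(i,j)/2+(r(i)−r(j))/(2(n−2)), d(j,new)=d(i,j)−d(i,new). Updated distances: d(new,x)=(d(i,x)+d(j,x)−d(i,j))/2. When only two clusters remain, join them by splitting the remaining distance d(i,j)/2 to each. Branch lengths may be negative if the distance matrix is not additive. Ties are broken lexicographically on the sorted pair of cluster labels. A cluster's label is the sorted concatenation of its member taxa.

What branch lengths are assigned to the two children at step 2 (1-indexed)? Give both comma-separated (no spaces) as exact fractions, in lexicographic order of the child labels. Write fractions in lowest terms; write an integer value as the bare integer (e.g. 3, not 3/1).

7/2,14

iteration 1: select B,Q (d=12, Q=-120); attach at lengths (-19/2, 43/2); label the merged cluster BQ
  updated: d(BQ,C)=35/2, d(BQ,U)=61/2
iteration 2: select BQ,C (d=35/2, Q=-89); attach at lengths (7/2, 14); label the merged cluster BCQ
  updated: d(BCQ,U)=27
iteration 3: select BCQ,U (d=27); attach at lengths (27/2, 27/2); label the merged cluster BCQU
final tree: (((B:-19/2,Q:43/2):7/2,C:14):27/2,U:27/2)
total length: 113/2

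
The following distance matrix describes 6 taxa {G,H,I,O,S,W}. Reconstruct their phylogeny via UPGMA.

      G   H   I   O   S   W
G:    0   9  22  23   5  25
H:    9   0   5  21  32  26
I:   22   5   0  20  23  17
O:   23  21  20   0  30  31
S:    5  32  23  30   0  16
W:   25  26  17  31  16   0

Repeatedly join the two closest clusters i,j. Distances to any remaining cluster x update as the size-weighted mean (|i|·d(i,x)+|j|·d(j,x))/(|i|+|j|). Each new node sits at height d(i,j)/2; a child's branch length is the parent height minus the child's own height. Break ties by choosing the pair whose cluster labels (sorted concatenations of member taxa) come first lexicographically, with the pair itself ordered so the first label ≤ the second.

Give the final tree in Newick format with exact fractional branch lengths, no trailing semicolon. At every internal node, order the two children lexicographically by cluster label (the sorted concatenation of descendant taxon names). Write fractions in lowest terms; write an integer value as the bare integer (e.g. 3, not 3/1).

(((G:5/2,S:5/2):31/4,W:41/4):19/12,((H:5/2,I:5/2):31/4,O:41/4):19/12)

1. join G+S (d=5) ⇒ GS; edges |G|=5/2, |S|=5/2
  updated: d(GS,H)=41/2, d(GS,I)=45/2, d(GS,O)=53/2, d(GS,W)=41/2
2. join H+I (d=5) ⇒ HI; edges |H|=5/2, |I|=5/2
  updated: d(GS,HI)=43/2, d(HI,O)=41/2, d(HI,W)=43/2
3. join GS+W (d=41/2) ⇒ GSW; edges |GS|=31/4, |W|=41/4
  updated: d(GSW,HI)=43/2, d(GSW,O)=28
4. join HI+O (d=41/2) ⇒ HIO; edges |HI|=31/4, |O|=41/4
  updated: d(GSW,HIO)=71/3
5. join GSW+HIO (d=71/3) ⇒ GHIOSW; edges |GSW|=19/12, |HIO|=19/12
final tree: (((G:5/2,S:5/2):31/4,W:41/4):19/12,((H:5/2,I:5/2):31/4,O:41/4):19/12)
total length: 295/6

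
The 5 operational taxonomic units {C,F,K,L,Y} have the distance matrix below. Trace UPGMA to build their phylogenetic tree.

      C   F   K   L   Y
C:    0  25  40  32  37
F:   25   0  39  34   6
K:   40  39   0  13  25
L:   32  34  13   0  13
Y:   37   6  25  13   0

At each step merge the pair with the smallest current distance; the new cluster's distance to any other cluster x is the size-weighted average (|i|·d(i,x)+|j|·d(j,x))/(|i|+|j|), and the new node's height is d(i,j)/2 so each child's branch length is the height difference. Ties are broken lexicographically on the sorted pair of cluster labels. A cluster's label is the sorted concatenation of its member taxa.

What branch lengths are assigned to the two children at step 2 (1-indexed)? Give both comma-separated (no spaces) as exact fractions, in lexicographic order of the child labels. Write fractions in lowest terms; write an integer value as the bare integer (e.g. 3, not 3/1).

13/2,13/2

iteration 1: select F,Y (d=6); attach at lengths (3, 3); label the merged cluster FY
  updated: d(C,FY)=31, d(FY,K)=32, d(FY,L)=47/2
iteration 2: select K,L (d=13); attach at lengths (13/2, 13/2); label the merged cluster KL
  updated: d(C,KL)=36, d(FY,KL)=111/4
iteration 3: select FY,KL (d=111/4); attach at lengths (87/8, 59/8); label the merged cluster FKLY
  updated: d(C,FKLY)=67/2
iteration 4: select C,FKLY (d=67/2); attach at lengths (67/4, 23/8); label the merged cluster CFKLY
final tree: (C:67/4,((F:3,Y:3):87/8,(K:13/2,L:13/2):59/8):23/8)
total length: 455/8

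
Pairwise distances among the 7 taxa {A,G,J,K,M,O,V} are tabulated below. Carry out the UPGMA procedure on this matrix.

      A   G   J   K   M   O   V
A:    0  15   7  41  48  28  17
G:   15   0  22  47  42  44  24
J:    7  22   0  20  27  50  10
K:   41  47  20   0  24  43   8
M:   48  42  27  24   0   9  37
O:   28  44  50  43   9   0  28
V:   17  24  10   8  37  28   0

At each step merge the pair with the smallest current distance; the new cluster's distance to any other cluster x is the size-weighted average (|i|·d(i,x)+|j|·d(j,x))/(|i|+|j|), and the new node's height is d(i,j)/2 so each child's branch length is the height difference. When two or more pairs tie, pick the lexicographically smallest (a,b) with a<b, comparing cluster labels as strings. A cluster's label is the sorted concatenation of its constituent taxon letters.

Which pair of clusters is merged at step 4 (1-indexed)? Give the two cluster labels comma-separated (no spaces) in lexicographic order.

AJ,G

step 1: merge (A,J) at d=7; branch lengths A→7/2, J→7/2; new cluster AJ
  updated: d(AJ,G)=37/2, d(AJ,K)=61/2, d(AJ,M)=75/2, d(AJ,O)=39, d(AJ,V)=27/2
step 2: merge (K,V) at d=8; branch lengths K→4, V→4; new cluster KV
  updated: d(AJ,KV)=22, d(G,KV)=71/2, d(KV,M)=61/2, d(KV,O)=71/2
step 3: merge (M,O) at d=9; branch lengths M→9/2, O→9/2; new cluster MO
  updated: d(AJ,MO)=153/4, d(G,MO)=43, d(KV,MO)=33
step 4: merge (AJ,G) at d=37/2; branch lengths AJ→23/4, G→37/4; new cluster AGJ
  updated: d(AGJ,KV)=53/2, d(AGJ,MO)=239/6
step 5: merge (AGJ,KV) at d=53/2; branch lengths AGJ→4, KV→37/4; new cluster AGJKV
  updated: d(AGJKV,MO)=371/10
step 6: merge (AGJKV,MO) at d=371/10; branch lengths AGJKV→53/10, MO→281/20; new cluster AGJKMOV
final tree: ((((A:7/2,J:7/2):23/4,G:37/4):4,(K:4,V:4):37/4):53/10,(M:9/2,O:9/2):281/20)
total length: 358/5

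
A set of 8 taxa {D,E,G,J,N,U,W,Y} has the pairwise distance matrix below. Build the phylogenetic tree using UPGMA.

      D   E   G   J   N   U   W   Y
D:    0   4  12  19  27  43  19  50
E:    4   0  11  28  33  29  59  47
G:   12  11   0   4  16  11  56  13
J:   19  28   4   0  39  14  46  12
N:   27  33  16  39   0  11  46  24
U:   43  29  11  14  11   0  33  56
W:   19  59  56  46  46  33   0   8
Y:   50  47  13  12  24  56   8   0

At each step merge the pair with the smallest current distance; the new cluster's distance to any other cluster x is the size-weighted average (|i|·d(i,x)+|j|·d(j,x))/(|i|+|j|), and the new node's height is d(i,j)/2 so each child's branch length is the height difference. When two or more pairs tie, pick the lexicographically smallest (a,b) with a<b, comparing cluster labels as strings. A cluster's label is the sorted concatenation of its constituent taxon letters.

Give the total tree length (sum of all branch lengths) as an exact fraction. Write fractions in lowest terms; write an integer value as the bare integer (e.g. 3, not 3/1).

887/12

step 1: merge (D,E) at d=4; branch lengths D→2, E→2; new cluster DE
  updated: d(DE,G)=23/2, d(DE,J)=47/2, d(DE,N)=30, d(DE,U)=36, d(DE,W)=39, d(DE,Y)=97/2
step 2: merge (G,J) at d=4; branch lengths G→2, J→2; new cluster GJ
  updated: d(DE,GJ)=35/2, d(GJ,N)=55/2, d(GJ,U)=25/2, d(GJ,W)=51, d(GJ,Y)=25/2
step 3: merge (W,Y) at d=8; branch lengths W→4, Y→4; new cluster WY
  updated: d(DE,WY)=175/4, d(GJ,WY)=127/4, d(N,WY)=35, d(U,WY)=89/2
step 4: merge (N,U) at d=11; branch lengths N→11/2, U→11/2; new cluster NU
  updated: d(DE,NU)=33, d(GJ,NU)=20, d(NU,WY)=159/4
step 5: merge (DE,GJ) at d=35/2; branch lengths DE→27/4, GJ→27/4; new cluster DEGJ
  updated: d(DEGJ,NU)=53/2, d(DEGJ,WY)=151/4
step 6: merge (DEGJ,NU) at d=53/2; branch lengths DEGJ→9/2, NU→31/4; new cluster DEGJNU
  updated: d(DEGJNU,WY)=461/12
step 7: merge (DEGJNU,WY) at d=461/12; branch lengths DEGJNU→143/24, WY→365/24; new cluster DEGJNUWY
final tree: ((((D:2,E:2):27/4,(G:2,J:2):27/4):9/2,(N:11/2,U:11/2):31/4):143/24,(W:4,Y:4):365/24)
total length: 887/12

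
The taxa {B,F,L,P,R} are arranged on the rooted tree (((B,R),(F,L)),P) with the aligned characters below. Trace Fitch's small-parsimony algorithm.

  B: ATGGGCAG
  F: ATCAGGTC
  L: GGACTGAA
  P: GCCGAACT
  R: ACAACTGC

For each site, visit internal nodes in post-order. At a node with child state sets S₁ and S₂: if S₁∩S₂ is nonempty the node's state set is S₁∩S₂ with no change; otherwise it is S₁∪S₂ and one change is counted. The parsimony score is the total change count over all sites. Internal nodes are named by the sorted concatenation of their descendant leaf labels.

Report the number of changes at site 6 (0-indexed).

3

site 0, node BR: B={A} ∩ R={A} → {A} (+0)
site 0, node FL: F={A} ∪ L={G} → {A,G} (+1)
site 0, node BFLR: BR={A} ∩ FL={A,G} → {A} (+0)
site 0, node BFLPR: BFLR={A} ∪ P={G} → {A,G} (+1)
site 1, node BR: B={T} ∪ R={C} → {C,T} (+1)
site 1, node FL: F={T} ∪ L={G} → {G,T} (+1)
site 1, node BFLR: BR={C,T} ∩ FL={G,T} → {T} (+0)
site 1, node BFLPR: BFLR={T} ∪ P={C} → {C,T} (+1)
site 2, node BR: B={G} ∪ R={A} → {A,G} (+1)
site 2, node FL: F={C} ∪ L={A} → {A,C} (+1)
site 2, node BFLR: BR={A,G} ∩ FL={A,C} → {A} (+0)
site 2, node BFLPR: BFLR={A} ∪ P={C} → {A,C} (+1)
site 3, node BR: B={G} ∪ R={A} → {A,G} (+1)
site 3, node FL: F={A} ∪ L={C} → {A,C} (+1)
site 3, node BFLR: BR={A,G} ∩ FL={A,C} → {A} (+0)
site 3, node BFLPR: BFLR={A} ∪ P={G} → {A,G} (+1)
site 4, node BR: B={G} ∪ R={C} → {C,G} (+1)
site 4, node FL: F={G} ∪ L={T} → {G,T} (+1)
site 4, node BFLR: BR={C,G} ∩ FL={G,T} → {G} (+0)
site 4, node BFLPR: BFLR={G} ∪ P={A} → {A,G} (+1)
site 5, node BR: B={C} ∪ R={T} → {C,T} (+1)
site 5, node FL: F={G} ∩ L={G} → {G} (+0)
site 5, node BFLR: BR={C,T} ∪ FL={G} → {C,G,T} (+1)
site 5, node BFLPR: BFLR={C,G,T} ∪ P={A} → {A,C,G,T} (+1)
site 6, node BR: B={A} ∪ R={G} → {A,G} (+1)
site 6, node FL: F={T} ∪ L={A} → {A,T} (+1)
site 6, node BFLR: BR={A,G} ∩ FL={A,T} → {A} (+0)
site 6, node BFLPR: BFLR={A} ∪ P={C} → {A,C} (+1)
site 7, node BR: B={G} ∪ R={C} → {C,G} (+1)
site 7, node FL: F={C} ∪ L={A} → {A,C} (+1)
site 7, node BFLR: BR={C,G} ∩ FL={A,C} → {C} (+0)
site 7, node BFLPR: BFLR={C} ∪ P={T} → {C,T} (+1)
per-site changes: [2, 3, 3, 3, 3, 3, 3, 3]; total = 23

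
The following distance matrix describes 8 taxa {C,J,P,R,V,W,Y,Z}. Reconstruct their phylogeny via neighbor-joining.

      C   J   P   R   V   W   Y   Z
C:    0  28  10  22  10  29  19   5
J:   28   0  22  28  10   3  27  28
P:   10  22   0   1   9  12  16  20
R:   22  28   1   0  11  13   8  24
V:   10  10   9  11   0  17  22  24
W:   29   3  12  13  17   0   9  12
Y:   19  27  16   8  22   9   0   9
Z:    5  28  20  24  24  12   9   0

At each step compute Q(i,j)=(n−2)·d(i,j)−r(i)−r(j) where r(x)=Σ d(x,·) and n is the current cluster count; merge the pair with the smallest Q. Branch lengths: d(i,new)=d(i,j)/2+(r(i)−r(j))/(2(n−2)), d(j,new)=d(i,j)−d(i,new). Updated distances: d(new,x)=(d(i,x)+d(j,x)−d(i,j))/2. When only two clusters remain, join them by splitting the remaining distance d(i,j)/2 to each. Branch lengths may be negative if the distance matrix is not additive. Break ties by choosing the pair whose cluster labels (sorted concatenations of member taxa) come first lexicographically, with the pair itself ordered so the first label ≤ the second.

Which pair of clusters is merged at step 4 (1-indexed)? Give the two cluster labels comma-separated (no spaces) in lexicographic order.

CZ,Y

step 1: merge (J,W) at d=3, Q=-223; branch lengths J→23/4, W→-11/4; new cluster JW
  updated: d(C,JW)=27, d(JW,P)=31/2, d(JW,R)=19, d(JW,V)=12, d(JW,Y)=33/2, d(JW,Z)=37/2
step 2: merge (C,Z) at d=5, Q=-337/2; branch lengths C→7/4, Z→13/4; new cluster CZ
  updated: d(CZ,JW)=81/4, d(CZ,P)=25/2, d(CZ,R)=41/2, d(CZ,V)=29/2, d(CZ,Y)=23/2
step 3: merge (P,R) at d=1, Q=-219/2; branch lengths P→-3/16, R→19/16; new cluster PR
  updated: d(CZ,PR)=16, d(JW,PR)=67/4, d(PR,V)=19/2, d(PR,Y)=23/2
step 4: merge (CZ,Y) at d=23/2, Q=-357/4; branch lengths CZ→47/8, Y→45/8; new cluster CYZ
  updated: d(CYZ,JW)=101/8, d(CYZ,PR)=8, d(CYZ,V)=25/2
step 5: merge (CYZ,PR) at d=8, Q=-411/8; branch lengths CYZ→119/32, PR→137/32; new cluster CPRYZ
  updated: d(CPRYZ,JW)=171/16, d(CPRYZ,V)=7
step 6: merge (CPRYZ,JW) at d=171/16, Q=-475/16; branch lengths CPRYZ→91/32, JW→251/32; new cluster CJPRWYZ
  updated: d(CJPRWYZ,V)=133/32
step 7: merge (CJPRWYZ,V) at d=133/32; branch lengths CJPRWYZ→133/64, V→133/64; new cluster CJPRVWYZ
final tree: (((((C:7/4,Z:13/4):47/8,Y:45/8):119/32,(P:-3/16,R:19/16):137/32):91/32,(J:23/4,W:-11/4):251/32):133/64,V:133/64)
total length: 1387/32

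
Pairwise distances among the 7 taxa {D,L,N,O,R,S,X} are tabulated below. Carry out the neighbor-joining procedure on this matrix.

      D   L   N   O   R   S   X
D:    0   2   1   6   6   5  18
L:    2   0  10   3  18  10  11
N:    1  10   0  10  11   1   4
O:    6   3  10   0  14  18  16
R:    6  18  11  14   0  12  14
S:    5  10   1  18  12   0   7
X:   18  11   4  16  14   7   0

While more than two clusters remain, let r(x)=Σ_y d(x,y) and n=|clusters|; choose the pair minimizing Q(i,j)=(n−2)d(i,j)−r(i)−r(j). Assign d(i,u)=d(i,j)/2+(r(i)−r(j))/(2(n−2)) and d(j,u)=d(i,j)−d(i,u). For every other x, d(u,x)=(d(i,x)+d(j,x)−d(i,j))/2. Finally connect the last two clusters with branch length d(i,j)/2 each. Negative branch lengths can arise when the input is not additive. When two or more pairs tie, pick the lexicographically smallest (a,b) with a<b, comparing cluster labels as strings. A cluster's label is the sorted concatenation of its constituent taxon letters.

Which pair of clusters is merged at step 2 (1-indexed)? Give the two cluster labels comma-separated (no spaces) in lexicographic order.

D,LO

step 1: merge (L,O) at d=3, Q=-106; branch lengths L→1/5, O→14/5; new cluster LO
  updated: d(D,LO)=5/2, d(LO,N)=17/2, d(LO,R)=29/2, d(LO,S)=25/2, d(LO,X)=12
step 2: merge (D,LO) at d=5/2, Q=-145/2; branch lengths D→-15/16, LO→55/16; new cluster DLO
  updated: d(DLO,N)=7/2, d(DLO,R)=9, d(DLO,S)=15/2, d(DLO,X)=55/4
step 3: merge (DLO,R) at d=9, Q=-211/4; branch lengths DLO→59/24, R→157/24; new cluster DLOR
  updated: d(DLOR,N)=11/4, d(DLOR,S)=21/4, d(DLOR,X)=75/8
step 4: merge (DLOR,S) at d=21/4, Q=-161/8; branch lengths DLOR→117/32, S→51/32; new cluster DLORS
  updated: d(DLORS,N)=-3/4, d(DLORS,X)=89/16
step 5: merge (DLORS,N) at d=-3/4, Q=-141/16; branch lengths DLORS→13/32, N→-37/32; new cluster DLNORS
  updated: d(DLNORS,X)=165/32
step 6: merge (DLNORS,X) at d=165/32; branch lengths DLNORS→165/64, X→165/64; new cluster DLNORSX
final tree: (((((D:-15/16,(L:1/5,O:14/5):55/16):59/24,R:157/24):117/32,S:51/32):13/32,N:-37/32):165/64,X:165/64)
total length: 773/32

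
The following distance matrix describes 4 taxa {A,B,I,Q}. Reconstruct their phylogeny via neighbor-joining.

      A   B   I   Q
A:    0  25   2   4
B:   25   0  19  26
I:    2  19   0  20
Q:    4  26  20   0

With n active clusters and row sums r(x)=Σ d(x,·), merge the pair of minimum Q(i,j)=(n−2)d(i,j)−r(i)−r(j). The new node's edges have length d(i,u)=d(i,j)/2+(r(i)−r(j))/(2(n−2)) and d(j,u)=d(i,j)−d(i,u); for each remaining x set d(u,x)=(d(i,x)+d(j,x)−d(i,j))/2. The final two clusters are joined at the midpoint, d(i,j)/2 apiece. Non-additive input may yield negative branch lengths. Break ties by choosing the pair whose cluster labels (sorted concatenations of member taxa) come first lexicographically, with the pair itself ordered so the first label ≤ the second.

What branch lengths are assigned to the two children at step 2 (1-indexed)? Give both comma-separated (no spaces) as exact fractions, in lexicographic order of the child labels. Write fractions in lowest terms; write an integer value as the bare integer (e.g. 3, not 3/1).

27/4,67/4

step 1: merge (A,Q) at d=4, Q=-73; branch lengths A→-11/4, Q→27/4; new cluster AQ
  updated: d(AQ,B)=47/2, d(AQ,I)=9
step 2: merge (AQ,B) at d=47/2, Q=-103/2; branch lengths AQ→27/4, B→67/4; new cluster ABQ
  updated: d(ABQ,I)=9/4
step 3: merge (ABQ,I) at d=9/4; branch lengths ABQ→9/8, I→9/8; new cluster ABIQ
final tree: (((A:-11/4,Q:27/4):27/4,B:67/4):9/8,I:9/8)
total length: 119/4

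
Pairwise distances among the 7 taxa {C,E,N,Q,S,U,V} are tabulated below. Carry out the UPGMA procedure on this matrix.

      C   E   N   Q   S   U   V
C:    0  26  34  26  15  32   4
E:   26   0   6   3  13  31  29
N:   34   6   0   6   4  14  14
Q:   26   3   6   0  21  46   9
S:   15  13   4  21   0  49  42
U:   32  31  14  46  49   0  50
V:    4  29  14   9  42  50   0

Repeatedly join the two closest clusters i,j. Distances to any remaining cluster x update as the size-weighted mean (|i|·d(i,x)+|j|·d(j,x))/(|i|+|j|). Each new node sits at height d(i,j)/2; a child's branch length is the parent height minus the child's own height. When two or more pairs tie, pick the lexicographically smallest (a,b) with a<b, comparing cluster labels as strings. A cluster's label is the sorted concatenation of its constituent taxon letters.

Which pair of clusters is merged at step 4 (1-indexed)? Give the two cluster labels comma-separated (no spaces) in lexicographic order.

EQ,NS

iteration 1: select E,Q (d=3); attach at lengths (3/2, 3/2); label the merged cluster EQ
  updated: d(C,EQ)=26, d(EQ,N)=6, d(EQ,S)=17, d(EQ,U)=77/2, d(EQ,V)=19
iteration 2: select C,V (d=4); attach at lengths (2, 2); label the merged cluster CV
  updated: d(CV,EQ)=45/2, d(CV,N)=24, d(CV,S)=57/2, d(CV,U)=41
iteration 3: select N,S (d=4); attach at lengths (2, 2); label the merged cluster NS
  updated: d(CV,NS)=105/4, d(EQ,NS)=23/2, d(NS,U)=63/2
iteration 4: select EQ,NS (d=23/2); attach at lengths (17/4, 15/4); label the merged cluster ENQS
  updated: d(CV,ENQS)=195/8, d(ENQS,U)=35
iteration 5: select CV,ENQS (d=195/8); attach at lengths (163/16, 103/16); label the merged cluster CENQSV
  updated: d(CENQSV,U)=37
iteration 6: select CENQSV,U (d=37); attach at lengths (101/16, 37/2); label the merged cluster CENQSUV
final tree: (((C:2,V:2):163/16,((E:3/2,Q:3/2):17/4,(N:2,S:2):15/4):103/16):101/16,U:37/2)
total length: 967/16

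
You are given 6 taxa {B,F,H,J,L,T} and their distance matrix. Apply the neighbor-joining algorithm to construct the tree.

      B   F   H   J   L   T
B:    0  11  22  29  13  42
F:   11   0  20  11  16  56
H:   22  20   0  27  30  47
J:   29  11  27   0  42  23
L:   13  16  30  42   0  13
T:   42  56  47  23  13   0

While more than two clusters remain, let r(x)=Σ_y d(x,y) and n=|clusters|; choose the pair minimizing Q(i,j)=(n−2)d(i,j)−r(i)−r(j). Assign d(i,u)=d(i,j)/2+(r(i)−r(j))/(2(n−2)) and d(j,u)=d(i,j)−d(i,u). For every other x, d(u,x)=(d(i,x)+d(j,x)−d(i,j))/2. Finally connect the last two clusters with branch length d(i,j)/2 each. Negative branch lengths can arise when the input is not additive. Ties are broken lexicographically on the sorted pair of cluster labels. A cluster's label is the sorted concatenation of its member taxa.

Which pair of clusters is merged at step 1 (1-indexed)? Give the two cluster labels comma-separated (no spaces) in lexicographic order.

L,T

iteration 1: select L,T (d=13, Q=-243); attach at lengths (-15/8, 119/8); label the merged cluster LT
  updated: d(B,LT)=21, d(F,LT)=59/2, d(H,LT)=32, d(J,LT)=26
iteration 2: select F,J (d=11, Q=-263/2); attach at lengths (23/12, 109/12); label the merged cluster FJ
  updated: d(B,FJ)=29/2, d(FJ,H)=18, d(FJ,LT)=89/4
iteration 3: select B,LT (d=21, Q=-363/4); attach at lengths (97/16, 239/16); label the merged cluster BLT
  updated: d(BLT,FJ)=63/8, d(BLT,H)=33/2
iteration 4: select BLT,FJ (d=63/8, Q=-339/8); attach at lengths (51/16, 75/16); label the merged cluster BFJLT
  updated: d(BFJLT,H)=213/16
iteration 5: select BFJLT,H (d=213/16); attach at lengths (213/32, 213/32); label the merged cluster BFHJLT
final tree: (((B:97/16,(L:-15/8,T:119/8):239/16):51/16,(F:23/12,J:109/12):75/16):213/32,H:213/32)
total length: 1059/16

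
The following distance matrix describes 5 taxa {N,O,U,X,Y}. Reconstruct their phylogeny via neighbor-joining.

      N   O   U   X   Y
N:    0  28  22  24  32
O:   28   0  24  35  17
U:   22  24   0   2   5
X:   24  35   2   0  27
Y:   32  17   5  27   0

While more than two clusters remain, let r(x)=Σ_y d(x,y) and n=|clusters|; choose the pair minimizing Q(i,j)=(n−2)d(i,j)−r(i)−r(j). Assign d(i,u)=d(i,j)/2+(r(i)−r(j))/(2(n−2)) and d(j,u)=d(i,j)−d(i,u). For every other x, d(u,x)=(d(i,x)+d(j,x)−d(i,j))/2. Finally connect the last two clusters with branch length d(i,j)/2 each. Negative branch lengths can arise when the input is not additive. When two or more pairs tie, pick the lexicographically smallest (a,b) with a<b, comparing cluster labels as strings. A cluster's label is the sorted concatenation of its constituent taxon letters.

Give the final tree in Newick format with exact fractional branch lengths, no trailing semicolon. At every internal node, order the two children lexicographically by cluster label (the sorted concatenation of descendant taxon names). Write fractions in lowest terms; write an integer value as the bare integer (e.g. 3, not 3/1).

step 1: merge (U,X) at d=2, Q=-135; branch lengths U→-29/6, X→41/6; new cluster UX
  updated: d(N,UX)=22, d(O,UX)=57/2, d(UX,Y)=15
step 2: merge (N,UX) at d=22, Q=-207/2; branch lengths N→121/8, UX→55/8; new cluster NUX
  updated: d(NUX,O)=69/4, d(NUX,Y)=25/2
step 3: merge (NUX,O) at d=69/4, Q=-187/4; branch lengths NUX→51/8, O→87/8; new cluster NOUX
  updated: d(NOUX,Y)=49/8
step 4: merge (NOUX,Y) at d=49/8; branch lengths NOUX→49/16, Y→49/16; new cluster NOUXY
final tree: (((N:121/8,(U:-29/6,X:41/6):55/8):51/8,O:87/8):49/16,Y:49/16)
total length: 379/8

(((N:121/8,(U:-29/6,X:41/6):55/8):51/8,O:87/8):49/16,Y:49/16)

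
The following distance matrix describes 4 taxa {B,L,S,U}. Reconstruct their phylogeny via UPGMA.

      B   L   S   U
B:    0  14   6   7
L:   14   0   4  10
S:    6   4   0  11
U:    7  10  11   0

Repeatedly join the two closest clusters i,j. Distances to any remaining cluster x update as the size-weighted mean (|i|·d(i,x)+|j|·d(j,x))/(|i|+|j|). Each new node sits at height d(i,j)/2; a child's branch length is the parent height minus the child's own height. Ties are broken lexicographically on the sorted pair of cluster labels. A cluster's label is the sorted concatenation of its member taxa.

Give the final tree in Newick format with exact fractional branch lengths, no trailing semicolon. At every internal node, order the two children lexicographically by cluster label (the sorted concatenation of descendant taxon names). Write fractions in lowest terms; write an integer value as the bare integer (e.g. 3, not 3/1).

step 1: merge (L,S) at d=4; branch lengths L→2, S→2; new cluster LS
  updated: d(B,LS)=10, d(LS,U)=21/2
step 2: merge (B,U) at d=7; branch lengths B→7/2, U→7/2; new cluster BU
  updated: d(BU,LS)=41/4
step 3: merge (BU,LS) at d=41/4; branch lengths BU→13/8, LS→25/8; new cluster BLSU
final tree: ((B:7/2,U:7/2):13/8,(L:2,S:2):25/8)
total length: 63/4

((B:7/2,U:7/2):13/8,(L:2,S:2):25/8)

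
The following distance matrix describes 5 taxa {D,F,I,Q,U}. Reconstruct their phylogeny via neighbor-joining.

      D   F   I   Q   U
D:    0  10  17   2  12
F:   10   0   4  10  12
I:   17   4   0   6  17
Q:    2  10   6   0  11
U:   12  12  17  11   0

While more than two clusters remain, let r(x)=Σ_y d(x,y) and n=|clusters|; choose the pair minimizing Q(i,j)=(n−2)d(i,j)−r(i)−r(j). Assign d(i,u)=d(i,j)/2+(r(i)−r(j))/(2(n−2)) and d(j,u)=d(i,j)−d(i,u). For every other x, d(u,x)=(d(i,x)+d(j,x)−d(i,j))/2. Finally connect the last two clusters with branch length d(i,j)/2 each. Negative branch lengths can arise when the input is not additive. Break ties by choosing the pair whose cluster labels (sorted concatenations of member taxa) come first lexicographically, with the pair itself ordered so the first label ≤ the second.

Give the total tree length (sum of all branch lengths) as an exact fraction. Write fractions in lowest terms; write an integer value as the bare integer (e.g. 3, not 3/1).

iteration 1: select F,I (d=4, Q=-68); attach at lengths (2/3, 10/3); label the merged cluster FI
  updated: d(D,FI)=23/2, d(FI,Q)=6, d(FI,U)=25/2
iteration 2: select D,Q (d=2, Q=-81/2); attach at lengths (21/8, -5/8); label the merged cluster DQ
  updated: d(DQ,FI)=31/4, d(DQ,U)=21/2
iteration 3: select DQ,FI (d=31/4, Q=-123/4); attach at lengths (23/8, 39/8); label the merged cluster DFIQ
  updated: d(DFIQ,U)=61/8
iteration 4: select DFIQ,U (d=61/8); attach at lengths (61/16, 61/16); label the merged cluster DFIQU
final tree: (((D:21/8,Q:-5/8):23/8,(F:2/3,I:10/3):39/8):61/16,U:61/16)
total length: 171/8

171/8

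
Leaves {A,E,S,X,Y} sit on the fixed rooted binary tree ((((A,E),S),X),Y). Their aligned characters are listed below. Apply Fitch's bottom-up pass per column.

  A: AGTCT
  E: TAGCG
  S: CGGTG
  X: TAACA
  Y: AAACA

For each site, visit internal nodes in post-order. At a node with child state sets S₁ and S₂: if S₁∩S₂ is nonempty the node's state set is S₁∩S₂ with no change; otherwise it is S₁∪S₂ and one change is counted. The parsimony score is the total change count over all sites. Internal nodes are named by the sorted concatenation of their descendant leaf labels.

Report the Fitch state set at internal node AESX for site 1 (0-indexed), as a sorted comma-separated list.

A,G

[col 0] AE: children A:{A}, E:{T} ∪→ {A,T}; cost 1
[col 0] AES: children AE:{A,T}, S:{C} ∪→ {A,C,T}; cost 1
[col 0] AESX: children AES:{A,C,T}, X:{T} ∩→ {T}; cost 0
[col 0] AESXY: children AESX:{T}, Y:{A} ∪→ {A,T}; cost 1
[col 1] AE: children A:{G}, E:{A} ∪→ {A,G}; cost 1
[col 1] AES: children AE:{A,G}, S:{G} ∩→ {G}; cost 0
[col 1] AESX: children AES:{G}, X:{A} ∪→ {A,G}; cost 1
[col 1] AESXY: children AESX:{A,G}, Y:{A} ∩→ {A}; cost 0
[col 2] AE: children A:{T}, E:{G} ∪→ {G,T}; cost 1
[col 2] AES: children AE:{G,T}, S:{G} ∩→ {G}; cost 0
[col 2] AESX: children AES:{G}, X:{A} ∪→ {A,G}; cost 1
[col 2] AESXY: children AESX:{A,G}, Y:{A} ∩→ {A}; cost 0
[col 3] AE: children A:{C}, E:{C} ∩→ {C}; cost 0
[col 3] AES: children AE:{C}, S:{T} ∪→ {C,T}; cost 1
[col 3] AESX: children AES:{C,T}, X:{C} ∩→ {C}; cost 0
[col 3] AESXY: children AESX:{C}, Y:{C} ∩→ {C}; cost 0
[col 4] AE: children A:{T}, E:{G} ∪→ {G,T}; cost 1
[col 4] AES: children AE:{G,T}, S:{G} ∩→ {G}; cost 0
[col 4] AESX: children AES:{G}, X:{A} ∪→ {A,G}; cost 1
[col 4] AESXY: children AESX:{A,G}, Y:{A} ∩→ {A}; cost 0
per-site changes: [3, 2, 2, 1, 2]; total = 10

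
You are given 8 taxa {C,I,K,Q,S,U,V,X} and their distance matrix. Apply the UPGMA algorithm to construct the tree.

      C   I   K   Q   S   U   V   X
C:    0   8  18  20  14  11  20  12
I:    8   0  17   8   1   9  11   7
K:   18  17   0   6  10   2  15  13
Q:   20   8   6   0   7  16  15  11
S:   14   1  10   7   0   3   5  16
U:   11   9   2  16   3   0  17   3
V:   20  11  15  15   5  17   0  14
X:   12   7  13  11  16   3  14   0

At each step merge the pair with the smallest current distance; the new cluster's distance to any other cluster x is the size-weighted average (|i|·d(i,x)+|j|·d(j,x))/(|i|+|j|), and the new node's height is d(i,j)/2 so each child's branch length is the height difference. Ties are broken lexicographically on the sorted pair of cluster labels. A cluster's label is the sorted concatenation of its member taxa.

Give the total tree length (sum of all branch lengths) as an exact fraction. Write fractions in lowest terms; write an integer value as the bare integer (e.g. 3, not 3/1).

5881/168

iteration 1: select I,S (d=1); attach at lengths (1/2, 1/2); label the merged cluster IS
  updated: d(C,IS)=11, d(IS,K)=27/2, d(IS,Q)=15/2, d(IS,U)=6, d(IS,V)=8, d(IS,X)=23/2
iteration 2: select K,U (d=2); attach at lengths (1, 1); label the merged cluster KU
  updated: d(C,KU)=29/2, d(IS,KU)=39/4, d(KU,Q)=11, d(KU,V)=16, d(KU,X)=8
iteration 3: select IS,Q (d=15/2); attach at lengths (13/4, 15/4); label the merged cluster IQS
  updated: d(C,IQS)=14, d(IQS,KU)=61/6, d(IQS,V)=31/3, d(IQS,X)=34/3
iteration 4: select KU,X (d=8); attach at lengths (3, 4); label the merged cluster KUX
  updated: d(C,KUX)=41/3, d(IQS,KUX)=95/9, d(KUX,V)=46/3
iteration 5: select IQS,V (d=31/3); attach at lengths (17/12, 31/6); label the merged cluster IQSV
  updated: d(C,IQSV)=31/2, d(IQSV,KUX)=47/4
iteration 6: select IQSV,KUX (d=47/4); attach at lengths (17/24, 15/8); label the merged cluster IKQSUVX
  updated: d(C,IKQSUVX)=103/7
iteration 7: select C,IKQSUVX (d=103/7); attach at lengths (103/14, 83/56); label the merged cluster CIKQSUVX
final tree: (C:103/14,((((I:1/2,S:1/2):13/4,Q:15/4):17/12,V:31/6):17/24,((K:1,U:1):3,X:4):15/8):83/56)
total length: 5881/168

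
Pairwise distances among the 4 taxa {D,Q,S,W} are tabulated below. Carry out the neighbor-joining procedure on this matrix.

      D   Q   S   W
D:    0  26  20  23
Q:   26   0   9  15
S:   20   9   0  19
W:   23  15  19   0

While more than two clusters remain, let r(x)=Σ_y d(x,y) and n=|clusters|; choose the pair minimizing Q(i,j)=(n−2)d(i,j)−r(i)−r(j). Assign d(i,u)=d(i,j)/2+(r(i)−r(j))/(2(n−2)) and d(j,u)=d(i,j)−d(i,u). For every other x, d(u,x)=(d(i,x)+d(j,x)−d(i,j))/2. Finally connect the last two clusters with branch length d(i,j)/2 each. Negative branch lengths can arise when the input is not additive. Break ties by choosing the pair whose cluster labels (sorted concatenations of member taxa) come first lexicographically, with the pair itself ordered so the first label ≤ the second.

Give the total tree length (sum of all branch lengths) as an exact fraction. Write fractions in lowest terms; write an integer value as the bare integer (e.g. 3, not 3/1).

iteration 1: select D,W (d=23, Q=-80); attach at lengths (29/2, 17/2); label the merged cluster DW
  updated: d(DW,Q)=9, d(DW,S)=8
iteration 2: select DW,Q (d=9, Q=-26); attach at lengths (4, 5); label the merged cluster DQW
  updated: d(DQW,S)=4
iteration 3: select DQW,S (d=4); attach at lengths (2, 2); label the merged cluster DQSW
final tree: (((D:29/2,W:17/2):4,Q:5):2,S:2)
total length: 36

36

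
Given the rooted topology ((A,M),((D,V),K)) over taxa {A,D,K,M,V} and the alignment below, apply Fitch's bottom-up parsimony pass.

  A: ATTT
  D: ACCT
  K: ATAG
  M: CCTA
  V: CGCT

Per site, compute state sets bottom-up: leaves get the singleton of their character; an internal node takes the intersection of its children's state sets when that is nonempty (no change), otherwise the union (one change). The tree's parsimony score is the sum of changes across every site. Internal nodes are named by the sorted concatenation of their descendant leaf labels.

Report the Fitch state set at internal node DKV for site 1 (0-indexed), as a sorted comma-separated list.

C,G,T

site 0, node AM: A={A} ∪ M={C} → {A,C} (+1)
site 0, node DV: D={A} ∪ V={C} → {A,C} (+1)
site 0, node DKV: DV={A,C} ∩ K={A} → {A} (+0)
site 0, node ADKMV: AM={A,C} ∩ DKV={A} → {A} (+0)
site 1, node AM: A={T} ∪ M={C} → {C,T} (+1)
site 1, node DV: D={C} ∪ V={G} → {C,G} (+1)
site 1, node DKV: DV={C,G} ∪ K={T} → {C,G,T} (+1)
site 1, node ADKMV: AM={C,T} ∩ DKV={C,G,T} → {C,T} (+0)
site 2, node AM: A={T} ∩ M={T} → {T} (+0)
site 2, node DV: D={C} ∩ V={C} → {C} (+0)
site 2, node DKV: DV={C} ∪ K={A} → {A,C} (+1)
site 2, node ADKMV: AM={T} ∪ DKV={A,C} → {A,C,T} (+1)
site 3, node AM: A={T} ∪ M={A} → {A,T} (+1)
site 3, node DV: D={T} ∩ V={T} → {T} (+0)
site 3, node DKV: DV={T} ∪ K={G} → {G,T} (+1)
site 3, node ADKMV: AM={A,T} ∩ DKV={G,T} → {T} (+0)
per-site changes: [2, 3, 2, 2]; total = 9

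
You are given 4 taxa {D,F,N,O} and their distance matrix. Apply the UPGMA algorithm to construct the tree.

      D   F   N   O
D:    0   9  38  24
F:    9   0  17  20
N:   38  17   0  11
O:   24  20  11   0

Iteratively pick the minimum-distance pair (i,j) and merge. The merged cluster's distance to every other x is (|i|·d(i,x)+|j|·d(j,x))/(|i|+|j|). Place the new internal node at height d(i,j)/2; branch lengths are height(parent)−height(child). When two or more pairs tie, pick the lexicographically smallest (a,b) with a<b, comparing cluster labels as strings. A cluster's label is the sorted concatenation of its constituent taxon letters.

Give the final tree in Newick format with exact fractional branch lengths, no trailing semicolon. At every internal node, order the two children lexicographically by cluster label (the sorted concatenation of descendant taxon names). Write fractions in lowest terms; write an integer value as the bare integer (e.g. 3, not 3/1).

((D:9/2,F:9/2):63/8,(N:11/2,O:11/2):55/8)

step 1: merge (D,F) at d=9; branch lengths D→9/2, F→9/2; new cluster DF
  updated: d(DF,N)=55/2, d(DF,O)=22
step 2: merge (N,O) at d=11; branch lengths N→11/2, O→11/2; new cluster NO
  updated: d(DF,NO)=99/4
step 3: merge (DF,NO) at d=99/4; branch lengths DF→63/8, NO→55/8; new cluster DFNO
final tree: ((D:9/2,F:9/2):63/8,(N:11/2,O:11/2):55/8)
total length: 139/4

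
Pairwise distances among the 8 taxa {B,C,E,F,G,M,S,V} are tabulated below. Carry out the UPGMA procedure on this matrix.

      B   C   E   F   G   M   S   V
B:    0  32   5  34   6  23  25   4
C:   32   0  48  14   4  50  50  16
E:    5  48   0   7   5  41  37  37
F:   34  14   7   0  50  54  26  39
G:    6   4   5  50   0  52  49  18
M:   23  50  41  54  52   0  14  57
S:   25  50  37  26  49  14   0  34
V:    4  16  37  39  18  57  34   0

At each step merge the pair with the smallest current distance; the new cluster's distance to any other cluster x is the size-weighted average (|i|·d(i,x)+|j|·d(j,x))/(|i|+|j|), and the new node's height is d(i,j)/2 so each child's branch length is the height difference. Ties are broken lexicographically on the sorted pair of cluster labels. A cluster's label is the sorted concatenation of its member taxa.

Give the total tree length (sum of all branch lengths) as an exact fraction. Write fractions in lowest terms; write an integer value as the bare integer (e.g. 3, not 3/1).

iteration 1: select B,V (d=4); attach at lengths (2, 2); label the merged cluster BV
  updated: d(BV,C)=24, d(BV,E)=21, d(BV,F)=73/2, d(BV,G)=12, d(BV,M)=40, d(BV,S)=59/2
iteration 2: select C,G (d=4); attach at lengths (2, 2); label the merged cluster CG
  updated: d(BV,CG)=18, d(CG,E)=53/2, d(CG,F)=32, d(CG,M)=51, d(CG,S)=99/2
iteration 3: select E,F (d=7); attach at lengths (7/2, 7/2); label the merged cluster EF
  updated: d(BV,EF)=115/4, d(CG,EF)=117/4, d(EF,M)=95/2, d(EF,S)=63/2
iteration 4: select M,S (d=14); attach at lengths (7, 7); label the merged cluster MS
  updated: d(BV,MS)=139/4, d(CG,MS)=201/4, d(EF,MS)=79/2
iteration 5: select BV,CG (d=18); attach at lengths (7, 7); label the merged cluster BCGV
  updated: d(BCGV,EF)=29, d(BCGV,MS)=85/2
iteration 6: select BCGV,EF (d=29); attach at lengths (11/2, 11); label the merged cluster BCEFGV
  updated: d(BCEFGV,MS)=83/2
iteration 7: select BCEFGV,MS (d=83/2); attach at lengths (25/4, 55/4); label the merged cluster BCEFGMSV
final tree: ((((B:2,V:2):7,(C:2,G:2):7):11/2,(E:7/2,F:7/2):11):25/4,(M:7,S:7):55/4)
total length: 159/2

159/2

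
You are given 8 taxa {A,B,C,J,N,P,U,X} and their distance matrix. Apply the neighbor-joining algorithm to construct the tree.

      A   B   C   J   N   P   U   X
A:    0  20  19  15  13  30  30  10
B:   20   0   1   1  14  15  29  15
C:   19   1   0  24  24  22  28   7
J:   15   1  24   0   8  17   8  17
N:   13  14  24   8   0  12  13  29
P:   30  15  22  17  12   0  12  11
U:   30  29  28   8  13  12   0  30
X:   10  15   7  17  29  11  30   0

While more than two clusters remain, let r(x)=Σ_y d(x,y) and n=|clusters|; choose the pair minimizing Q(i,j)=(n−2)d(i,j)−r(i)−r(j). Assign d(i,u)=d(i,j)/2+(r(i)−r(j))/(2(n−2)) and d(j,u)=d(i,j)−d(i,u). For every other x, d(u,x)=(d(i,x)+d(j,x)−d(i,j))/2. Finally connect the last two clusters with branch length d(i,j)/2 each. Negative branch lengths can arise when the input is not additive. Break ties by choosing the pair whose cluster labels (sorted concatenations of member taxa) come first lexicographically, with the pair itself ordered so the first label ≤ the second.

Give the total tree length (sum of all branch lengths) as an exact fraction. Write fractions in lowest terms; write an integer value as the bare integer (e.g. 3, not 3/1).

step 1: merge (B,C) at d=1, Q=-214; branch lengths B→-2, C→3; new cluster BC
  updated: d(A,BC)=19, d(BC,J)=12, d(BC,N)=37/2, d(BC,P)=18, d(BC,U)=28, d(BC,X)=21/2
step 2: merge (A,X) at d=10, Q=-349/2; branch lengths A→119/20, X→81/20; new cluster AX
  updated: d(AX,BC)=39/4, d(AX,J)=11, d(AX,N)=16, d(AX,P)=31/2, d(AX,U)=25
step 3: merge (AX,BC) at d=39/4, Q=-249/2; branch lengths AX→15/4, BC→6; new cluster ABCX
  updated: d(ABCX,J)=53/8, d(ABCX,N)=99/8, d(ABCX,P)=95/8, d(ABCX,U)=173/8
step 4: merge (ABCX,J) at d=53/8, Q=-289/4; branch lengths ABCX→131/24, J→7/6; new cluster ABCJX
  updated: d(ABCJX,N)=55/8, d(ABCJX,P)=89/8, d(ABCJX,U)=23/2
step 5: merge (ABCJX,N) at d=55/8, Q=-381/8; branch lengths ABCJX→91/32, N→129/32; new cluster ABCJNX
  updated: d(ABCJNX,P)=65/8, d(ABCJNX,U)=141/16
step 6: merge (ABCJNX,P) at d=65/8, Q=-463/16; branch lengths ABCJNX→79/32, P→181/32; new cluster ABCJNPX
  updated: d(ABCJNPX,U)=203/32
step 7: merge (ABCJNPX,U) at d=203/32; branch lengths ABCJNPX→203/64, U→203/64; new cluster ABCJNPUX
final tree: ((((((A:119/20,X:81/20):15/4,(B:-2,C:3):6):131/24,J:7/6):91/32,N:129/32):79/32,P:181/32):203/64,U:203/64)
total length: 1559/32

1559/32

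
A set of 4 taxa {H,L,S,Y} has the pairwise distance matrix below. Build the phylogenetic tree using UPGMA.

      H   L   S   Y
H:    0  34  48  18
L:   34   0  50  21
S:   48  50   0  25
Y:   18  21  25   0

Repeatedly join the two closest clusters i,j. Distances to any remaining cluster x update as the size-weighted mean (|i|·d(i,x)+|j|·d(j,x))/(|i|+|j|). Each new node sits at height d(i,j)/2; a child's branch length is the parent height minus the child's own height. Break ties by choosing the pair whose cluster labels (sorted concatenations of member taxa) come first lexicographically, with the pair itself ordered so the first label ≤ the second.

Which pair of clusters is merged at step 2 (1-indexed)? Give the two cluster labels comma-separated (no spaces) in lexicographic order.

iteration 1: select H,Y (d=18); attach at lengths (9, 9); label the merged cluster HY
  updated: d(HY,L)=55/2, d(HY,S)=73/2
iteration 2: select HY,L (d=55/2); attach at lengths (19/4, 55/4); label the merged cluster HLY
  updated: d(HLY,S)=41
iteration 3: select HLY,S (d=41); attach at lengths (27/4, 41/2); label the merged cluster HLSY
final tree: (((H:9,Y:9):19/4,L:55/4):27/4,S:41/2)
total length: 255/4

HY,L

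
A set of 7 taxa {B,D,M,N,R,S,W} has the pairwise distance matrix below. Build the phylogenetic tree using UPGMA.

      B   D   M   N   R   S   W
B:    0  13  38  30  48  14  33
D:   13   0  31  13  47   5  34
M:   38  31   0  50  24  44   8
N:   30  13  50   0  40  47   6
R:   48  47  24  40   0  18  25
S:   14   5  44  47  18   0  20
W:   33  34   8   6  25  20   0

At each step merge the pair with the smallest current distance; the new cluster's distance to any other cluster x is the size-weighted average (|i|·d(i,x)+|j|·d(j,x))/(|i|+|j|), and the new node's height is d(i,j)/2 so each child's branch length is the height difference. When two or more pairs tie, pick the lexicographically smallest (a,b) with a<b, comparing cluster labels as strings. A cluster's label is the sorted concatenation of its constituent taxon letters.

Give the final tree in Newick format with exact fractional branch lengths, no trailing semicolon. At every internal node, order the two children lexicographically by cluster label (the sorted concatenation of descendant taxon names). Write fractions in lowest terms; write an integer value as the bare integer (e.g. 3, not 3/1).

(((B:27/4,(D:5/2,S:5/2):17/4):8,(N:3,W:3):47/4):27/10,(M:12,R:12):109/20)

1. join D+S (d=5) ⇒ DS; edges |D|=5/2, |S|=5/2
  updated: d(B,DS)=27/2, d(DS,M)=75/2, d(DS,N)=30, d(DS,R)=65/2, d(DS,W)=27
2. join N+W (d=6) ⇒ NW; edges |N|=3, |W|=3
  updated: d(B,NW)=63/2, d(DS,NW)=57/2, d(M,NW)=29, d(NW,R)=65/2
3. join B+DS (d=27/2) ⇒ BDS; edges |B|=27/4, |DS|=17/4
  updated: d(BDS,M)=113/3, d(BDS,NW)=59/2, d(BDS,R)=113/3
4. join M+R (d=24) ⇒ MR; edges |M|=12, |R|=12
  updated: d(BDS,MR)=113/3, d(MR,NW)=123/4
5. join BDS+NW (d=59/2) ⇒ BDNSW; edges |BDS|=8, |NW|=47/4
  updated: d(BDNSW,MR)=349/10
6. join BDNSW+MR (d=349/10) ⇒ BDMNRSW; edges |BDNSW|=27/10, |MR|=109/20
final tree: (((B:27/4,(D:5/2,S:5/2):17/4):8,(N:3,W:3):47/4):27/10,(M:12,R:12):109/20)
total length: 739/10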